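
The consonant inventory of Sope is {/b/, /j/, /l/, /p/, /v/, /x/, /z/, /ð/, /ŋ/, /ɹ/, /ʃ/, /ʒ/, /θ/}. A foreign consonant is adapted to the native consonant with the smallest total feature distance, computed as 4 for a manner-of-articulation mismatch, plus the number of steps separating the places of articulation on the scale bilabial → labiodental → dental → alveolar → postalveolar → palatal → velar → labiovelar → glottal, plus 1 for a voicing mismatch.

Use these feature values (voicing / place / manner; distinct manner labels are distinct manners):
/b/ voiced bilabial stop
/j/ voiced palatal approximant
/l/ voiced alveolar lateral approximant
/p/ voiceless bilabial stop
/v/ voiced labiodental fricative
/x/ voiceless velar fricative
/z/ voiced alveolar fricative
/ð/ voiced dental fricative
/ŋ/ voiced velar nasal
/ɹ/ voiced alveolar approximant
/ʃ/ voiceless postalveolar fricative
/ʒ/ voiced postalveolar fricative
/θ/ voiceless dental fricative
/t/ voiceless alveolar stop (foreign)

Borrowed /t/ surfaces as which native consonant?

p

/p/ is closest: same manner (stop), place distance 3 (alveolar→bilabial), same voicing; total 3. Next closest is /b/ at distance 4.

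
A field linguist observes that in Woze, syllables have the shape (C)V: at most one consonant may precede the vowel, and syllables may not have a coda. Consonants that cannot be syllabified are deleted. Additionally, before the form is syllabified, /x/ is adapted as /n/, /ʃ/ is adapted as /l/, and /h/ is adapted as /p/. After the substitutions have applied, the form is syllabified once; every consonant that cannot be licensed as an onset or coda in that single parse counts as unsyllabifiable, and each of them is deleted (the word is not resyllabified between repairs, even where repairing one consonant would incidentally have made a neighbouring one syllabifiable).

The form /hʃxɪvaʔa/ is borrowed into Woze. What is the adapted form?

Substitution: /h/ → /p/, /ʃ/ → /l/, /x/ → /n/, giving /plnɪvaʔa/.
The consonants /p/, /l/ cannot be parsed into a legal (C)V syllable (no codas are permitted; onsets are limited to one consonant).
Deleting the stranded consonants removes /p/, /l/.

nɪvaʔa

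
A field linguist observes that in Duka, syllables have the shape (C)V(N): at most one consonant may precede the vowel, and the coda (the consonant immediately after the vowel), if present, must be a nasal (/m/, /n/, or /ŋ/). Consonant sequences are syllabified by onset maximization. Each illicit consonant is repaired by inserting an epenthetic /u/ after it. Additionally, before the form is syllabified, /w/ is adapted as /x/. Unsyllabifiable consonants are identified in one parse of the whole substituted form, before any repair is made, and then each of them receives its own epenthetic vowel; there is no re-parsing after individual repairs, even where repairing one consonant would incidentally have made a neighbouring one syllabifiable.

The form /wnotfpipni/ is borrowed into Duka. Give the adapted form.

xunotufupipuni

Substitution: /w/ → /x/, giving /xnotfpipni/.
Under (C)V(N), the unsyllabifiable consonants are /x/, /t/, /f/, /p/ (only a nasal (/m/, /n/, or /ŋ/) is licensed in coda position; onsets are limited to one consonant).
Each unlicensed consonant becomes the onset of a new syllable: /x/ → /xu/, /t/ → /tu/, /f/ → /fu/, /p/ → /pu/.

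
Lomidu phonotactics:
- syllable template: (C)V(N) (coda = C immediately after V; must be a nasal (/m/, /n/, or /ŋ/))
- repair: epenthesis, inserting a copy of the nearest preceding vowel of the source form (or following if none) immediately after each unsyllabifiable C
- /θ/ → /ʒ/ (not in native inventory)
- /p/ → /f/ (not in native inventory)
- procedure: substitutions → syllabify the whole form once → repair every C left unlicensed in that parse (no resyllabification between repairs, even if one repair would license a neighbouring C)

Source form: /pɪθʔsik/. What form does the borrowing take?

fɪʒɪʔɪsiki

Substitution: /p/ → /f/, /θ/ → /ʒ/, giving /fɪʒʔsik/.
Under (C)V(N), the unsyllabifiable consonants are /ʒ/, /ʔ/, /k/ (only a nasal (/m/, /n/, or /ŋ/) is licensed in coda position; onsets are limited to one consonant).
Each unlicensed consonant becomes the onset of a new syllable: /ʒ/ → /ʒɪ/, /ʔ/ → /ʔɪ/, /k/ → /ki/.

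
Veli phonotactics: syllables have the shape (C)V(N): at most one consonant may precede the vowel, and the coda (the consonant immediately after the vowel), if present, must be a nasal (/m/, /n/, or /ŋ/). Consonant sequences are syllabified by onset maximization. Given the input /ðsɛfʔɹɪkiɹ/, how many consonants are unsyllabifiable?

4

The consonants /ð/, /f/, /ʔ/, /ɹ/ cannot be parsed into a legal (C)V(N) syllable (only a nasal (/m/, /n/, or /ŋ/) is licensed in coda position; onsets are limited to one consonant).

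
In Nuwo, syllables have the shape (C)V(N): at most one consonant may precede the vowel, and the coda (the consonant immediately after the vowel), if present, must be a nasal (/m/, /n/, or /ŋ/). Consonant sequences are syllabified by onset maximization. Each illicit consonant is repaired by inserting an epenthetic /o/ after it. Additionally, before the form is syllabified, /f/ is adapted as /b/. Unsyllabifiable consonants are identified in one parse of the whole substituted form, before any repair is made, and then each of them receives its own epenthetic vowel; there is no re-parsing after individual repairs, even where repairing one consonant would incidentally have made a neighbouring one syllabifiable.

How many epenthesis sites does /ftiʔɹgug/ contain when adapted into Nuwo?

After substitution the input is /btiʔɹgug/.
The unsyllabifiable consonants are /b/, /ʔ/, /ɹ/, /g/; each receives one epenthetic vowel.

4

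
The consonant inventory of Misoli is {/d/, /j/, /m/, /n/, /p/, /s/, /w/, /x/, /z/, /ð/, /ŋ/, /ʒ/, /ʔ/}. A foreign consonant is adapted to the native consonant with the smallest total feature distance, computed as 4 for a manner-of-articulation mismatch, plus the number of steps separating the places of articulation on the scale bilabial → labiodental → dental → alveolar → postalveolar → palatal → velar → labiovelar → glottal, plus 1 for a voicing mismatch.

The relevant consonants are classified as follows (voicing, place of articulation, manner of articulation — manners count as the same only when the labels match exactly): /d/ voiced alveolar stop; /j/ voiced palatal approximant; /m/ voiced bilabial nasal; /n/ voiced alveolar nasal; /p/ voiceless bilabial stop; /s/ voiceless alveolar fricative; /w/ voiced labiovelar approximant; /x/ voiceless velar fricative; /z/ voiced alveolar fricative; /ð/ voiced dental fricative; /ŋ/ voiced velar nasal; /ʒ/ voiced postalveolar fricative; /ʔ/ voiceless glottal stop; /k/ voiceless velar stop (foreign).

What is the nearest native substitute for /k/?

/ʔ/ is closest: same manner (stop), place distance 2 (velar→glottal), same voicing; total 2. Next closest is /d/ at distance 4.

ʔ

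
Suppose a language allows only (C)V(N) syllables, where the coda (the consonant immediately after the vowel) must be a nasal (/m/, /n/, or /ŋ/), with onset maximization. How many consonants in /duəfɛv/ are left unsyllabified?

1

Syllabifying with onset maximization leaves /v/ stranded (only a nasal (/m/, /n/, or /ŋ/) is licensed in coda position; onsets are limited to one consonant).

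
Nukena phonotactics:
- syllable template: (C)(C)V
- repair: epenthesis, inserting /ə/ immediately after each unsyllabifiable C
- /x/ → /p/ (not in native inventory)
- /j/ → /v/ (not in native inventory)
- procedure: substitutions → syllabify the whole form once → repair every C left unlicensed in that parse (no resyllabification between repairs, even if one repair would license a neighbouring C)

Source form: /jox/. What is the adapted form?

Substitution: /j/ → /v/, /x/ → /p/, giving /vop/.
Syllabifying with onset maximization leaves /p/ stranded (no codas are permitted; onsets may contain at most 2 consonants).
Epenthesis after each stranded consonant: /p/ → /pə/.

vopə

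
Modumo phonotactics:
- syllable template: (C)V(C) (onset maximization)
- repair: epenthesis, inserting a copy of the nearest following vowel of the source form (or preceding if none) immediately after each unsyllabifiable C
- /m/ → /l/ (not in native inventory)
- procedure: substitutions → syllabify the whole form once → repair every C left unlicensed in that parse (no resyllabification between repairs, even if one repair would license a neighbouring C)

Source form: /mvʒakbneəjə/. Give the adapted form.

Substitution: /m/ → /l/, giving /lvʒakbneəjə/.
Under (C)V(C), the unsyllabifiable consonants are /l/, /v/, /b/ (at most one coda consonant is licensed; onsets are limited to one consonant).
Inserting the epenthetic vowel yields /l/ → /la/, /v/ → /va/, /b/ → /be/.

lavaʒakbeneəjə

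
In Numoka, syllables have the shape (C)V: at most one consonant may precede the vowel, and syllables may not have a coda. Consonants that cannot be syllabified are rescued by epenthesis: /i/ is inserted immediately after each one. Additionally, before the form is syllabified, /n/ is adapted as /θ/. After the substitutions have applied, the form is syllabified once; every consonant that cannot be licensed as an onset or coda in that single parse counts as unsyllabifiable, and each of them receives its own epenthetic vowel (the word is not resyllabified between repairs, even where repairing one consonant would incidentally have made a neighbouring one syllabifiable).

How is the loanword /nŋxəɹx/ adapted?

θiŋixəɹixi

Substitution: /n/ → /θ/, giving /θŋxəɹx/.
Syllabifying with onset maximization leaves /θ/, /ŋ/, /ɹ/, /x/ stranded (no codas are permitted; onsets are limited to one consonant).
Inserting the epenthetic vowel yields /θ/ → /θi/, /ŋ/ → /ŋi/, /ɹ/ → /ɹi/, /x/ → /xi/.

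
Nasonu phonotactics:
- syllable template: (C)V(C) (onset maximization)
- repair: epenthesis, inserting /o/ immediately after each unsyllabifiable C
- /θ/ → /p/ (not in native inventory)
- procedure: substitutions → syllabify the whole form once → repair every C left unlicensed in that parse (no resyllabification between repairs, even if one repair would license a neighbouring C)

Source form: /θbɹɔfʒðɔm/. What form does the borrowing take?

Substitution: /θ/ → /p/, giving /pbɹɔfʒðɔm/.
The consonants /p/, /b/, /ʒ/ cannot be parsed into a legal (C)V(C) syllable (at most one coda consonant is licensed; onsets are limited to one consonant).
Epenthesis after each stranded consonant: /p/ → /po/, /b/ → /bo/, /ʒ/ → /ʒo/.

poboɹɔfʒoðɔm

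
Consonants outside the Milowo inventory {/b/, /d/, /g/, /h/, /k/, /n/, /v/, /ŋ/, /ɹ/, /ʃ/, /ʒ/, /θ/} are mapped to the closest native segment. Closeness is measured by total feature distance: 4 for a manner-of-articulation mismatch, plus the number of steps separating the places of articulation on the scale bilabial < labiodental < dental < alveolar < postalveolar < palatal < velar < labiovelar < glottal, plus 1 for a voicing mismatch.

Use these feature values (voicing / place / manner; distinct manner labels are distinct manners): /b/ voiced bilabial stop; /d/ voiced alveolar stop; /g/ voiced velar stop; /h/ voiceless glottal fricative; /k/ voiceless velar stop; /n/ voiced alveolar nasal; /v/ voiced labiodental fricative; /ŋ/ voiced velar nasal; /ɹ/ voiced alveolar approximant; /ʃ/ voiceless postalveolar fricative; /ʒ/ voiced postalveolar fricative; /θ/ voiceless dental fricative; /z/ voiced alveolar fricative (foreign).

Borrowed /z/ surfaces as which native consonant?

/ʒ/ is closest: same manner (fricative), place distance 1 (alveolar→postalveolar), same voicing; total 1. Next closest is /v/ at distance 2.

ʒ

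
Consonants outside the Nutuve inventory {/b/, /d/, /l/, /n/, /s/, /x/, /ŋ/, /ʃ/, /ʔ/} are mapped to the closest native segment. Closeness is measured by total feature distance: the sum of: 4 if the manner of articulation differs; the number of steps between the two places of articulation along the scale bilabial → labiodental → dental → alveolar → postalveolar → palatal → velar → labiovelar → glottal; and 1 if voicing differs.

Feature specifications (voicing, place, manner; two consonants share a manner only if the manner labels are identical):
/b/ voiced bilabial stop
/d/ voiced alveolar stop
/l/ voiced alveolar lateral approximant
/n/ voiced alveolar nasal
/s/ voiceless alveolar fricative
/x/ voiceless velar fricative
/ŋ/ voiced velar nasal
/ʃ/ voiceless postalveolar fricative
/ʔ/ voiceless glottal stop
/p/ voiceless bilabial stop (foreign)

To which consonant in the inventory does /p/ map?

/b/ is closest: same manner (stop), place distance 0 (bilabial→bilabial), voicing differs (+1); total 1. Next closest is /d/ at distance 4.

b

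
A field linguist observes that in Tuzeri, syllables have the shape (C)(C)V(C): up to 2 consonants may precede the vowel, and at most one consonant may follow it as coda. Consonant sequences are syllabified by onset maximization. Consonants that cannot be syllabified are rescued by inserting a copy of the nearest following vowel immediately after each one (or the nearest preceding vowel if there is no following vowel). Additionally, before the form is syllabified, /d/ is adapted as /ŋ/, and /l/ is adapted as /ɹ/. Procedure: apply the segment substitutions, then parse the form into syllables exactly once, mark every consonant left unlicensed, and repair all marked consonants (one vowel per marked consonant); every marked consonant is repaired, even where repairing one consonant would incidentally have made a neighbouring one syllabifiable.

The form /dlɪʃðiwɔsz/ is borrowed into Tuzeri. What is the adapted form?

Substitution: /d/ → /ŋ/, /l/ → /ɹ/, giving /ŋɹɪʃðiwɔsz/.
The consonants /z/ cannot be parsed into a legal (C)(C)V(C) syllable (at most one coda consonant is licensed; onsets may contain at most 2 consonants).
Inserting the epenthetic vowel yields /z/ → /zɔ/.

ŋɹɪʃðiwɔszɔ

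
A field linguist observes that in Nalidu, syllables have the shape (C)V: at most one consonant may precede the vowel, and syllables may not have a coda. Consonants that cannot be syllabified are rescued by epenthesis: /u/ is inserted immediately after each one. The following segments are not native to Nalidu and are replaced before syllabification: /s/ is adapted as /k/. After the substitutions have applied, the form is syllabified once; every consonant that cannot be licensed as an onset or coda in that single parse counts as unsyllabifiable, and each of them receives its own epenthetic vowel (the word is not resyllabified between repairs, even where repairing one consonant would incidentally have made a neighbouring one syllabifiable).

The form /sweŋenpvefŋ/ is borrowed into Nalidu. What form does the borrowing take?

Substitution: /s/ → /k/, giving /kweŋenpvefŋ/.
The consonants /k/, /n/, /p/, /f/, /ŋ/ cannot be parsed into a legal (C)V syllable (no codas are permitted; onsets are limited to one consonant).
Epenthesis after each stranded consonant: /k/ → /ku/, /n/ → /nu/, /p/ → /pu/, /f/ → /fu/, /ŋ/ → /ŋu/.

kuweŋenupuvefuŋu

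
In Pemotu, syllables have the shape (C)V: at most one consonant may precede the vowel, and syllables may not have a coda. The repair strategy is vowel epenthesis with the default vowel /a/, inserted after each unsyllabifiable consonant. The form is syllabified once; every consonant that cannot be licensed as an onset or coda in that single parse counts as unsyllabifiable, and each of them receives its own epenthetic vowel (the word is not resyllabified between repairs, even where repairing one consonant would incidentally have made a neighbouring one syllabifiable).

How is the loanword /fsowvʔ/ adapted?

fasowavaʔa

Under (C)V, the unsyllabifiable consonants are /f/, /w/, /v/, /ʔ/ (no codas are permitted; onsets are limited to one consonant).
Epenthesis after each stranded consonant: /f/ → /fa/, /w/ → /wa/, /v/ → /va/, /ʔ/ → /ʔa/.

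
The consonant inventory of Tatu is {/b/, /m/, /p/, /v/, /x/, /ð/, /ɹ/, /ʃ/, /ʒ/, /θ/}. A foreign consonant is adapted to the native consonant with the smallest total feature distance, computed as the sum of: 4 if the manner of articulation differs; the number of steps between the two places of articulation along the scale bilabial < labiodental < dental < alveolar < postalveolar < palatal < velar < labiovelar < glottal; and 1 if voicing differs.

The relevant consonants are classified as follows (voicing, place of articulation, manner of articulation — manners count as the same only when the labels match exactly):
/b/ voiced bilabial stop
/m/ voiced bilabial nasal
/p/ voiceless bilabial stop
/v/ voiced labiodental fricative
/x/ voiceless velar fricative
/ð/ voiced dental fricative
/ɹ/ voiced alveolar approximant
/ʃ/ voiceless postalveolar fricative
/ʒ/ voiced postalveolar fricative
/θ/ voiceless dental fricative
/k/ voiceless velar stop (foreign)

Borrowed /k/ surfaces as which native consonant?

/x/ is closest: manner differs (stop→fricative, +4), place distance 0 (velar→velar), same voicing; total 4. Next closest is /p/ at distance 6.

x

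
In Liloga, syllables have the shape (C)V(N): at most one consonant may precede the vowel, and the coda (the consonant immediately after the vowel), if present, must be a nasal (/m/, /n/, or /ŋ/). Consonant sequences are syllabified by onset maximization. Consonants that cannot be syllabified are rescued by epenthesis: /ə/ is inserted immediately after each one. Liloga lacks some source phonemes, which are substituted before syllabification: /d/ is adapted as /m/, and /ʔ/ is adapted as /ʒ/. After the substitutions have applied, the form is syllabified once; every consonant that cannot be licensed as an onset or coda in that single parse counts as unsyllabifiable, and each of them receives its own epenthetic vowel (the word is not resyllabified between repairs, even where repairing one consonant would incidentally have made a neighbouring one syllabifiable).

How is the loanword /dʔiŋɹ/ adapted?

Substitution: /d/ → /m/, /ʔ/ → /ʒ/, giving /mʒiŋɹ/.
The consonants /m/, /ɹ/ cannot be parsed into a legal (C)V(N) syllable (only a nasal (/m/, /n/, or /ŋ/) is licensed in coda position; onsets are limited to one consonant).
Each unlicensed consonant becomes the onset of a new syllable: /m/ → /mə/, /ɹ/ → /ɹə/.

məʒiŋɹə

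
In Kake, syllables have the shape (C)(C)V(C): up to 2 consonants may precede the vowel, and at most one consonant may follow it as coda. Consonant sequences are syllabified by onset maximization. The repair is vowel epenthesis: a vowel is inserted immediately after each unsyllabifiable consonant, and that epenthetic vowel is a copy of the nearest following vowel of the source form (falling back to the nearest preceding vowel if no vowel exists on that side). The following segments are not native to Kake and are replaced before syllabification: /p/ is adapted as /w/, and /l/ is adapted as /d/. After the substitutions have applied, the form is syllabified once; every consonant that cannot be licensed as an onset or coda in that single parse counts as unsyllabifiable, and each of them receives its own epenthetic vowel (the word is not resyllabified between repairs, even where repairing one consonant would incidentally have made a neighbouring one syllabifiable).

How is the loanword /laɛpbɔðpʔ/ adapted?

daɛwbɔðwɔʔɔ

Substitution: /l/ → /d/, /p/ → /w/, giving /daɛwbɔðwʔ/.
Under (C)(C)V(C), the unsyllabifiable consonants are /w/, /ʔ/ (at most one coda consonant is licensed; onsets may contain at most 2 consonants).
Epenthesis after each stranded consonant: /w/ → /wɔ/, /ʔ/ → /ʔɔ/.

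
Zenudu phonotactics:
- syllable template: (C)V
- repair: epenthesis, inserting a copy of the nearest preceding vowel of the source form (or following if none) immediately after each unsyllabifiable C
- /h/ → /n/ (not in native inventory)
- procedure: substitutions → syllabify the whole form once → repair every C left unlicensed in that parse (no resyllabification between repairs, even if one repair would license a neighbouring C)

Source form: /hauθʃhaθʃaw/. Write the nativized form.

Substitution: /h/ → /n/, giving /nauθʃnaθʃaw/.
Syllabifying with onset maximization leaves /θ/, /ʃ/, /θ/, /w/ stranded (no codas are permitted; onsets are limited to one consonant).
Inserting the epenthetic vowel yields /θ/ → /θu/, /ʃ/ → /ʃu/, /θ/ → /θa/, /w/ → /wa/.

nauθuʃunaθaʃawa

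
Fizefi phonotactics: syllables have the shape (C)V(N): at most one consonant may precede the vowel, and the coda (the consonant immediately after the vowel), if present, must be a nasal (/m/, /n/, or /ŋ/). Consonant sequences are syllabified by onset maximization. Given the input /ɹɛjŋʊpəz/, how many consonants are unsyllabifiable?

2

Under (C)V(N), the unsyllabifiable consonants are /j/, /z/ (only a nasal (/m/, /n/, or /ŋ/) is licensed in coda position; onsets are limited to one consonant).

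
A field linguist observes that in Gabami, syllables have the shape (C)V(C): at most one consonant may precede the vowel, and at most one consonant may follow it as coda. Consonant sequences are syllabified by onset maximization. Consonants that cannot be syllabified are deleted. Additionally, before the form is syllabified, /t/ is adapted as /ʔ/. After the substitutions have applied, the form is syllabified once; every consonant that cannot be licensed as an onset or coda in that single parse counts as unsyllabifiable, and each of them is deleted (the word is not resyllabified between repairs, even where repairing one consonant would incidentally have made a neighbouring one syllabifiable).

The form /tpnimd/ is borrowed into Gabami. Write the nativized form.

Substitution: /t/ → /ʔ/, giving /ʔpnimd/.
Under (C)V(C), the unsyllabifiable consonants are /ʔ/, /p/, /d/ (at most one coda consonant is licensed; onsets are limited to one consonant).
Deleting the stranded consonants removes /ʔ/, /p/, /d/.

nim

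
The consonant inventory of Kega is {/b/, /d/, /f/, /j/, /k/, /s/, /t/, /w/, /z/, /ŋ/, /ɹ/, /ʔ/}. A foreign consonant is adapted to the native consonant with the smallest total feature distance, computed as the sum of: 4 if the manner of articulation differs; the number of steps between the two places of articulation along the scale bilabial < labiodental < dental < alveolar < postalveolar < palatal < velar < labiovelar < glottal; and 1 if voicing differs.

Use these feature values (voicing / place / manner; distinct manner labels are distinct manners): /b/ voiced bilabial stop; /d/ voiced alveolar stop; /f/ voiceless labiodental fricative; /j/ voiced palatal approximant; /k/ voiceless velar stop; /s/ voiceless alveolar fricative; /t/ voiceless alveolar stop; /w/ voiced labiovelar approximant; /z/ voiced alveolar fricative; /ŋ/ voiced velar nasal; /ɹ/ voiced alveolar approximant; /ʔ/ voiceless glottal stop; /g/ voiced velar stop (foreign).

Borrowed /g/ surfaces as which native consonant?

k

/k/ is closest: same manner (stop), place distance 0 (velar→velar), voicing differs (+1); total 1. Next closest is /d/ at distance 3.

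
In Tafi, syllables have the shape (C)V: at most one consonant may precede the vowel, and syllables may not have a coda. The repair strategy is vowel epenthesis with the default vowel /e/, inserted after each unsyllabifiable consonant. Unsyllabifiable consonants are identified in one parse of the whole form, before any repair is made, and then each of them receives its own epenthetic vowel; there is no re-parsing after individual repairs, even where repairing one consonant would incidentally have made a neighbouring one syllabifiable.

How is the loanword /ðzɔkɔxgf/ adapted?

ðezɔkɔxegefe

The consonants /ð/, /x/, /g/, /f/ cannot be parsed into a legal (C)V syllable (no codas are permitted; onsets are limited to one consonant).
Each unlicensed consonant becomes the onset of a new syllable: /ð/ → /ðe/, /x/ → /xe/, /g/ → /ge/, /f/ → /fe/.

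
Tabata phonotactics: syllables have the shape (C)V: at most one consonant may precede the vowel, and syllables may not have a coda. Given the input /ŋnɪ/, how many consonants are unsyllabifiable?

Syllabifying with onset maximization leaves /ŋ/ stranded (no codas are permitted; onsets are limited to one consonant).

1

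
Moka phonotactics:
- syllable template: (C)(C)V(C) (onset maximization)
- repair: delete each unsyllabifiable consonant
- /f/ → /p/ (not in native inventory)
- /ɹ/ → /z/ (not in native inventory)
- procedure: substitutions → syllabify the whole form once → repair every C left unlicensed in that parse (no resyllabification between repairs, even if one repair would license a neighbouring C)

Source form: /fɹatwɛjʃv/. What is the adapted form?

Substitution: /f/ → /p/, /ɹ/ → /z/, giving /pzatwɛjʃv/.
Under (C)(C)V(C), the unsyllabifiable consonants are /ʃ/, /v/ (at most one coda consonant is licensed; onsets may contain at most 2 consonants).
Deleting the stranded consonants removes /ʃ/, /v/.

pzatwɛj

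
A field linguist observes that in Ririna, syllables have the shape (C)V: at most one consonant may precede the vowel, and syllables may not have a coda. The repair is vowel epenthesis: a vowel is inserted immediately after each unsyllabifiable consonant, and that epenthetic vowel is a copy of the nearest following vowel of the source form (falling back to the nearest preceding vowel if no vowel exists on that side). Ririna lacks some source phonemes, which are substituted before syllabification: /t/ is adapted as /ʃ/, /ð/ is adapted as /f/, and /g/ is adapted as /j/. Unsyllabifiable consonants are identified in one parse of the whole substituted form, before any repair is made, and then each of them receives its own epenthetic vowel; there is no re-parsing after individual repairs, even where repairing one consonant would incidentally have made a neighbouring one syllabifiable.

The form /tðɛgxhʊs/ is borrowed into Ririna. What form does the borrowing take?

Substitution: /t/ → /ʃ/, /ð/ → /f/, /g/ → /j/, giving /ʃfɛjxhʊs/.
Syllabifying with onset maximization leaves /ʃ/, /j/, /x/, /s/ stranded (no codas are permitted; onsets are limited to one consonant).
Inserting the epenthetic vowel yields /ʃ/ → /ʃɛ/, /j/ → /jʊ/, /x/ → /xʊ/, /s/ → /sʊ/.

ʃɛfɛjʊxʊhʊsʊ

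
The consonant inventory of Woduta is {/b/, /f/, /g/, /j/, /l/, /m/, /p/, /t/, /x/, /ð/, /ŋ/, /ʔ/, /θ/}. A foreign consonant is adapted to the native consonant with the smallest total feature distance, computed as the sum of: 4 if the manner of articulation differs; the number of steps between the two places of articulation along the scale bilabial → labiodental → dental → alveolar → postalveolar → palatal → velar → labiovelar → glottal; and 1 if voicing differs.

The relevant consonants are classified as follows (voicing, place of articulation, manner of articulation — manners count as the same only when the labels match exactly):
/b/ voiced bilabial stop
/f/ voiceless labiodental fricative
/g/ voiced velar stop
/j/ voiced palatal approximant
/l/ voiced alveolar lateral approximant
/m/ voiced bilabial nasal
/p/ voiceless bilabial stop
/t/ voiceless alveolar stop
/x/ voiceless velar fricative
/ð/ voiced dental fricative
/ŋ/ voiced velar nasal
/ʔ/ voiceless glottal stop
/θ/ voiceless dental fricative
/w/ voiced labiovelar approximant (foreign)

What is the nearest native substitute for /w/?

j

/j/ is closest: same manner (approximant), place distance 2 (labiovelar→palatal), same voicing; total 2. Next closest is /g/ at distance 5.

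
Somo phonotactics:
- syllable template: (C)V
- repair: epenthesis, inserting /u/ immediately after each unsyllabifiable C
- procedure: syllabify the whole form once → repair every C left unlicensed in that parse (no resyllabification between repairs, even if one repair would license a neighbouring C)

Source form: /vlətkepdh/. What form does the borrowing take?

Under (C)V, the unsyllabifiable consonants are /v/, /t/, /p/, /d/, /h/ (no codas are permitted; onsets are limited to one consonant).
Each unlicensed consonant becomes the onset of a new syllable: /v/ → /vu/, /t/ → /tu/, /p/ → /pu/, /d/ → /du/, /h/ → /hu/.

vulətukepuduhu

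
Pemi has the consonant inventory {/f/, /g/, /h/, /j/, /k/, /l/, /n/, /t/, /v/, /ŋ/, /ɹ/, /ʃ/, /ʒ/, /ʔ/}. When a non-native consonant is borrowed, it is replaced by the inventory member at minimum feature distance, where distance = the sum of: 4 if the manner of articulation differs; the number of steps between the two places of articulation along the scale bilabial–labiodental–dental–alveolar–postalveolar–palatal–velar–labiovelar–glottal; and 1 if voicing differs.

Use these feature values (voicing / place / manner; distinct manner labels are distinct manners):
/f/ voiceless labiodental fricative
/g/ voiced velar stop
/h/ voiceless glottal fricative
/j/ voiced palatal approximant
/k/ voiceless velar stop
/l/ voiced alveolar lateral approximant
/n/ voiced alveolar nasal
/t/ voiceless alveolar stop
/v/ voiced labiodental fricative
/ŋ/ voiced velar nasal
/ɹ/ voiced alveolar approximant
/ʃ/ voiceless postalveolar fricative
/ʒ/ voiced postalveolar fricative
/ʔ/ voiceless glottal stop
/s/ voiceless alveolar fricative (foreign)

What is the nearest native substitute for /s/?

ʃ

/ʃ/ is closest: same manner (fricative), place distance 1 (alveolar→postalveolar), same voicing; total 1. Next closest is /f/ at distance 2.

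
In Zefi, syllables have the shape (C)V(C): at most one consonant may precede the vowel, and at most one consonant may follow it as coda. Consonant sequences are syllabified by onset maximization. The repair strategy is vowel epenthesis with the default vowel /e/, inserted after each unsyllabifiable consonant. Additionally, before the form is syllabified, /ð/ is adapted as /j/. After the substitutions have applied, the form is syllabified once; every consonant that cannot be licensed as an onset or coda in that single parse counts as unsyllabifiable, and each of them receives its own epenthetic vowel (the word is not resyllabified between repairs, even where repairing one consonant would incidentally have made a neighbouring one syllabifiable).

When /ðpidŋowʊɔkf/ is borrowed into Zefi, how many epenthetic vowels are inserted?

After substitution the input is /jpidŋowʊɔkf/.
The unsyllabifiable consonants are /j/, /f/; each receives one epenthetic vowel.

2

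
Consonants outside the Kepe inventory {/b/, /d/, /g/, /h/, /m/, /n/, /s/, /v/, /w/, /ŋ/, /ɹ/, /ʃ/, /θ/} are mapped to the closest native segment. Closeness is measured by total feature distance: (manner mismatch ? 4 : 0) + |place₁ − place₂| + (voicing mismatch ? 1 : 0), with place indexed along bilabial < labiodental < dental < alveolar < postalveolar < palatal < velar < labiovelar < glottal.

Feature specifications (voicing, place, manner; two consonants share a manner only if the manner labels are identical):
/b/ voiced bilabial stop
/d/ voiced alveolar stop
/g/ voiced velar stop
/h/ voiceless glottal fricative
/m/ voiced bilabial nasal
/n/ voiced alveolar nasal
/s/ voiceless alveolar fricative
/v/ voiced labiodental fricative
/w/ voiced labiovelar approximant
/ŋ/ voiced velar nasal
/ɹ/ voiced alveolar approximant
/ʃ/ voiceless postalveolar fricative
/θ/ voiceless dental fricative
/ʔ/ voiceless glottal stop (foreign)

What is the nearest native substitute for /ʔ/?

g

/g/ is closest: same manner (stop), place distance 2 (glottal→velar), voicing differs (+1); total 3. Next closest is /h/ at distance 4.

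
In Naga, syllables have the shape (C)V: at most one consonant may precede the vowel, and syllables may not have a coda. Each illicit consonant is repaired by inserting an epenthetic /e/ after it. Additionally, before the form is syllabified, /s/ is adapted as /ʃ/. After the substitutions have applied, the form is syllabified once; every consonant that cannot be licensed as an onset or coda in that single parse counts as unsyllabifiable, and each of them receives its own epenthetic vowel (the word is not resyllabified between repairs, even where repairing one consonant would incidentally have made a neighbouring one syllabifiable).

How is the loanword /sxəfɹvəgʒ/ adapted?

Substitution: /s/ → /ʃ/, giving /ʃxəfɹvəgʒ/.
Syllabifying with onset maximization leaves /ʃ/, /f/, /ɹ/, /g/, /ʒ/ stranded (no codas are permitted; onsets are limited to one consonant).
Each unlicensed consonant becomes the onset of a new syllable: /ʃ/ → /ʃe/, /f/ → /fe/, /ɹ/ → /ɹe/, /g/ → /ge/, /ʒ/ → /ʒe/.

ʃexəfeɹevəgeʒe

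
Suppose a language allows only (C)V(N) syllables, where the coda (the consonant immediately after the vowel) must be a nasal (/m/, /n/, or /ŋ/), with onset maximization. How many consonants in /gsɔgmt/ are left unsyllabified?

4

The consonants /g/, /g/, /m/, /t/ cannot be parsed into a legal (C)V(N) syllable (only a nasal (/m/, /n/, or /ŋ/) is licensed in coda position; onsets are limited to one consonant).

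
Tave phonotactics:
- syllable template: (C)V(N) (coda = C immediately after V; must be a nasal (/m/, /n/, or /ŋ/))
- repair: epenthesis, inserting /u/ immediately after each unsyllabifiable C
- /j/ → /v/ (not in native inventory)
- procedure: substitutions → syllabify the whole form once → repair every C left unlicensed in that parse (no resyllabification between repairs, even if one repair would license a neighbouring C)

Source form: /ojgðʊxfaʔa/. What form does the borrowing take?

ovuguðʊxufaʔa

Substitution: /j/ → /v/, giving /ovgðʊxfaʔa/.
Under (C)V(N), the unsyllabifiable consonants are /v/, /g/, /x/ (only a nasal (/m/, /n/, or /ŋ/) is licensed in coda position; onsets are limited to one consonant).
Each unlicensed consonant becomes the onset of a new syllable: /v/ → /vu/, /g/ → /gu/, /x/ → /xu/.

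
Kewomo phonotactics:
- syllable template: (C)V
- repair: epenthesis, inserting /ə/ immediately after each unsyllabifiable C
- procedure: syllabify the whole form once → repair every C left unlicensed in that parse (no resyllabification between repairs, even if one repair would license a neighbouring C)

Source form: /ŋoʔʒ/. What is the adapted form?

Syllabifying with onset maximization leaves /ʔ/, /ʒ/ stranded (no codas are permitted; onsets are limited to one consonant).
Epenthesis after each stranded consonant: /ʔ/ → /ʔə/, /ʒ/ → /ʒə/.

ŋoʔəʒə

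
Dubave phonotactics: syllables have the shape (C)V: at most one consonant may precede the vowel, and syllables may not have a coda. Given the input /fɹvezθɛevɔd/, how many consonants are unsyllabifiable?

4

Syllabifying with onset maximization leaves /f/, /ɹ/, /z/, /d/ stranded (no codas are permitted; onsets are limited to one consonant).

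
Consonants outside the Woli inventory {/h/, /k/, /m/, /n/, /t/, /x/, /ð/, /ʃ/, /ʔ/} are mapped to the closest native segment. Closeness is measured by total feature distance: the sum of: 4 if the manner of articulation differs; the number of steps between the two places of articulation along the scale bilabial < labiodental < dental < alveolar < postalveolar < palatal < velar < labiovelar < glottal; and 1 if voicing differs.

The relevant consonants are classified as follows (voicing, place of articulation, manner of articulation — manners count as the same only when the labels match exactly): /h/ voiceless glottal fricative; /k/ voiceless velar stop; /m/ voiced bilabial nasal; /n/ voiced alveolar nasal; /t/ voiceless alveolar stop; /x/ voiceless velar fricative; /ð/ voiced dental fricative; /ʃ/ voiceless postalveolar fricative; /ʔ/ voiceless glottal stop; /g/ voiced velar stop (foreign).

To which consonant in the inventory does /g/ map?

/k/ is closest: same manner (stop), place distance 0 (velar→velar), voicing differs (+1); total 1. Next closest is /ʔ/ at distance 3.

k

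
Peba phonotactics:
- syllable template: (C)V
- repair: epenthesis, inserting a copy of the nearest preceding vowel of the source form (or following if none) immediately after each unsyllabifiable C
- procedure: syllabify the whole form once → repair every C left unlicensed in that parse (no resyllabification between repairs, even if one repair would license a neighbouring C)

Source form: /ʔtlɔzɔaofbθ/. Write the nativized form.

Under (C)V, the unsyllabifiable consonants are /ʔ/, /t/, /f/, /b/, /θ/ (no codas are permitted; onsets are limited to one consonant).
Each unlicensed consonant becomes the onset of a new syllable: /ʔ/ → /ʔɔ/, /t/ → /tɔ/, /f/ → /fo/, /b/ → /bo/, /θ/ → /θo/.

ʔɔtɔlɔzɔaofoboθo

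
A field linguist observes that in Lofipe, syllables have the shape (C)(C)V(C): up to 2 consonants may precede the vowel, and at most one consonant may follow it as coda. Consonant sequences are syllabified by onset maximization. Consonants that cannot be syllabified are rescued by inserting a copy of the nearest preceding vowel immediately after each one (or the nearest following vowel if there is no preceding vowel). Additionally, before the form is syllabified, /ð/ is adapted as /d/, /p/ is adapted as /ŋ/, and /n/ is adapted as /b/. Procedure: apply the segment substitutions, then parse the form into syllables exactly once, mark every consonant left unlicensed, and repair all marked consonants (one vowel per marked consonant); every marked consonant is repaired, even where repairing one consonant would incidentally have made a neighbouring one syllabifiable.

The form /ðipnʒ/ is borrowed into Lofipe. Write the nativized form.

Substitution: /ð/ → /d/, /p/ → /ŋ/, /n/ → /b/, giving /diŋbʒ/.
The consonants /b/, /ʒ/ cannot be parsed into a legal (C)(C)V(C) syllable (at most one coda consonant is licensed; onsets may contain at most 2 consonants).
Inserting the epenthetic vowel yields /b/ → /bi/, /ʒ/ → /ʒi/.

diŋbiʒi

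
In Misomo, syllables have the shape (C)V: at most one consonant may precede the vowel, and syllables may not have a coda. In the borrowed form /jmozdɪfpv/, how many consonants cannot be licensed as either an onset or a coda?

5

Under (C)V, the unsyllabifiable consonants are /j/, /z/, /f/, /p/, /v/ (no codas are permitted; onsets are limited to one consonant).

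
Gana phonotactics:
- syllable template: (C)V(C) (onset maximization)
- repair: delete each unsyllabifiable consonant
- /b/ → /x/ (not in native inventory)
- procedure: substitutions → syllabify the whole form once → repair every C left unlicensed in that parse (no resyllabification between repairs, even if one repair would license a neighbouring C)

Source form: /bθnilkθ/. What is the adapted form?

nil

Substitution: /b/ → /x/, giving /xθnilkθ/.
Under (C)V(C), the unsyllabifiable consonants are /x/, /θ/, /k/, /θ/ (at most one coda consonant is licensed; onsets are limited to one consonant).
Each unlicensed consonant is deleted: /x/, /θ/, /k/, /θ/.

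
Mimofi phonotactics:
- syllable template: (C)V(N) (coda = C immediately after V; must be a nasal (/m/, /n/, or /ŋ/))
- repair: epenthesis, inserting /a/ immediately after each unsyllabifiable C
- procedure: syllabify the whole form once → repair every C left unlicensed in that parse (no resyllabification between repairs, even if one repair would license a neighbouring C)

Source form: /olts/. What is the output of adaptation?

The consonants /l/, /t/, /s/ cannot be parsed into a legal (C)V(N) syllable (only a nasal (/m/, /n/, or /ŋ/) is licensed in coda position; onsets are limited to one consonant).
Each unlicensed consonant becomes the onset of a new syllable: /l/ → /la/, /t/ → /ta/, /s/ → /sa/.

olatasa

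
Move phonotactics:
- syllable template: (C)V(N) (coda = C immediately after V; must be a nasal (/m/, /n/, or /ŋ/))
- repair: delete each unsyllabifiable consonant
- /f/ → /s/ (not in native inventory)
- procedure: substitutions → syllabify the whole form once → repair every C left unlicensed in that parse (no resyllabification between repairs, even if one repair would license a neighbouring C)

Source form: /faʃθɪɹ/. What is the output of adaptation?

saθɪ

Substitution: /f/ → /s/, giving /saʃθɪɹ/.
Syllabifying with onset maximization leaves /ʃ/, /ɹ/ stranded (only a nasal (/m/, /n/, or /ŋ/) is licensed in coda position; onsets are limited to one consonant).
Each unlicensed consonant is deleted: /ʃ/, /ɹ/.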